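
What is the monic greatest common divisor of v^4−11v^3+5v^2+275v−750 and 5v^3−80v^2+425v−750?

v^3−16v^2+85v−150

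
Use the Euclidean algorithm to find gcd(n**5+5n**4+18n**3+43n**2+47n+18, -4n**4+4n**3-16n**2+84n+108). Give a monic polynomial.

n**3+2n**2+10n+9

Repeated division with remainder:
  n**5+5n**4+18n**3+43n**2+47n+18 = (-(1/4)n-3/2)(-4n**4+4n**3-16n**2+84n+108) + (20n**3+40n**2+200n+180)
  -4n**4+4n**3-16n**2+84n+108 = (-(1/5)n+3/5)(20n**3+40n**2+200n+180) + (0)
Last nonzero remainder: 20n**3+40n**2+200n+180. Dividing through by 20 gives the monic gcd n**3+2n**2+10n+9.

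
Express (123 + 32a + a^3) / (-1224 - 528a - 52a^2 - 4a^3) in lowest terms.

(-41 + 3a - a^2)/(408 + 40a + 4a^2)

Apply the Euclidean algorithm:
  a^3 + 32a + 123 = (-1/4)(-4a^3 - 52a^2 - 528a - 1224) + (-13a^2 - 100a - 183)
  -4a^3 - 52a^2 - 528a - 1224 = ((4/13)a + 276/169)(-13a^2 - 100a - 183) + (-(52116/169)a - 156348/169)
  -13a^2 - 100a - 183 = ((2197/52116)a + 10309/52116)(-(52116/169)a - 156348/169) + (0)
Last nonzero remainder: -(52116/169)a - 156348/169. Dividing through by -52116/169 gives the monic gcd a + 3.
Cancel a + 3 from numerator and denominator to get the reduced form.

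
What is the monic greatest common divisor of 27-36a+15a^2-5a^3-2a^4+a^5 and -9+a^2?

-9+a^2

Apply the Euclidean algorithm:
  a^5-2a^4-5a^3+15a^2-36a+27 = (a^3-2a^2+4a-3)(a^2-9) + (0)
The last nonzero remainder a^2-9 is already monic.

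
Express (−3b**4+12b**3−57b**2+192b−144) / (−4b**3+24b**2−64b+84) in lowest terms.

(3b**3−3b**2+48b−48)/(4b**2−12b+28)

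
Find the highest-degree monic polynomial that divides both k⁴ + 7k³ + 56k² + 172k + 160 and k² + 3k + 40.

Apply the Euclidean algorithm:
  k⁴ + 7k³ + 56k² + 172k + 160 = (k² + 4k + 4)(k² + 3k + 40) + (0)
The last nonzero remainder k² + 3k + 40 is already monic.

k² + 3k + 40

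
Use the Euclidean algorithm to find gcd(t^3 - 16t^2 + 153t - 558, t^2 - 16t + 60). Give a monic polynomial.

t - 6

Apply the Euclidean algorithm:
  t^3 - 16t^2 + 153t - 558 = (t)(t^2 - 16t + 60) + (93t - 558)
  t^2 - 16t + 60 = ((1/93)t - 10/93)(93t - 558) + (0)
Last nonzero remainder: 93t - 558. Dividing through by 93 gives the monic gcd t - 6.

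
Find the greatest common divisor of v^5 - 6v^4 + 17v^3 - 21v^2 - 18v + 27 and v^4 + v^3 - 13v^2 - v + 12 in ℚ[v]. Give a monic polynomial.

Repeated division with remainder:
  v^5 - 6v^4 + 17v^3 - 21v^2 - 18v + 27 = (v - 7)(v^4 + v^3 - 13v^2 - v + 12) + (37v^3 - 111v^2 - 37v + 111)
  v^4 + v^3 - 13v^2 - v + 12 = ((1/37)v + 4/37)(37v^3 - 111v^2 - 37v + 111) + (0)
Last nonzero remainder: 37v^3 - 111v^2 - 37v + 111. Dividing through by 37 gives the monic gcd v^3 - 3v^2 - v + 3.

v^3 - 3v^2 - v + 3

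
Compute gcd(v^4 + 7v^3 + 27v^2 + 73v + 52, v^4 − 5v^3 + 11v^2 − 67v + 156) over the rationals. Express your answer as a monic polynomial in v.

v^2 + 2v + 13

Apply the Euclidean algorithm:
  v^4 + 7v^3 + 27v^2 + 73v + 52 = (v^4 − 5v^3 + 11v^2 − 67v + 156) + (12v^3 + 16v^2 + 140v − 104)
  v^4 − 5v^3 + 11v^2 − 67v + 156 = ((1/12)v − 19/36)(12v^3 + 16v^2 + 140v − 104) + ((70/9)v^2 + (140/9)v + 910/9)
  12v^3 + 16v^2 + 140v − 104 = ((54/35)v − 36/35)((70/9)v^2 + (140/9)v + 910/9) + (0)
Last nonzero remainder: (70/9)v^2 + (140/9)v + 910/9. Dividing through by 70/9 gives the monic gcd v^2 + 2v + 13.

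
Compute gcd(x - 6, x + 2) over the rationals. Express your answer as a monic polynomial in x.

1

Apply the Euclidean algorithm:
  x - 6 = (x + 2) + (-8)
  x + 2 = (-(1/8)x - 1/4)(-8) + (0)
The last nonzero remainder is the constant -8, so the polynomials are coprime and gcd = 1.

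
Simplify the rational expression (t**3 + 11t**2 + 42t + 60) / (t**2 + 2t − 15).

Apply the Euclidean algorithm:
  t**3 + 11t**2 + 42t + 60 = (t + 9)(t**2 + 2t − 15) + (39t + 195)
  t**2 + 2t − 15 = ((1/39)t − 1/13)(39t + 195) + (0)
Last nonzero remainder: 39t + 195. Dividing through by 39 gives the monic gcd t + 5.
Cancel t + 5 from numerator and denominator to get the reduced form.

(t**2 + 6t + 12)/(t − 3)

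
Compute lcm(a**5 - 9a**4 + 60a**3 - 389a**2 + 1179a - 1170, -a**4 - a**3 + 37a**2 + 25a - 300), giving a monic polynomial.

a**7 - a**5 - 29a**4 - 1122a**3 + 1661a**2 + 13050a - 23400

Euclidean algorithm in ℚ[a]:
  a**5 - 9a**4 + 60a**3 - 389a**2 + 1179a - 1170 = (-a + 10)(-a**4 - a**3 + 37a**2 + 25a - 300) + (107a**3 - 734a**2 + 629a + 1830)
  -a**4 - a**3 + 37a**2 + 25a - 300 = (-(1/107)a - 841/11449)(107a**3 - 734a**2 + 629a + 1830) + (-(126378/11449)a**2 + (1011024/11449)a - 1895670/11449)
  107a**3 - 734a**2 + 629a + 1830 = (-(1225043/126378)a - 698389/63189)(-(126378/11449)a**2 + (1011024/11449)a - 1895670/11449) + (0)
Last nonzero remainder: -(126378/11449)a**2 + (1011024/11449)a - 1895670/11449. Dividing through by -126378/11449 gives the monic gcd a**2 - 8a + 15.
Then lcm(f, g) = f·g / gcd(f, g); expanding and making the result monic gives the answer.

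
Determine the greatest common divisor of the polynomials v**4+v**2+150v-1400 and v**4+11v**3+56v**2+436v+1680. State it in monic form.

v**3+5v**2+26v+280

Euclidean algorithm in ℚ[v]:
  v**4+v**2+150v-1400 = (v**4+11v**3+56v**2+436v+1680) + (-11v**3-55v**2-286v-3080)
  v**4+11v**3+56v**2+436v+1680 = (-(1/11)v-6/11)(-11v**3-55v**2-286v-3080) + (0)
Last nonzero remainder: -11v**3-55v**2-286v-3080. Dividing through by -11 gives the monic gcd v**3+5v**2+26v+280.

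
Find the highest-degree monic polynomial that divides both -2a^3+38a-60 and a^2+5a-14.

a-2

Repeated division with remainder:
  -2a^3+38a-60 = (-2a+10)(a^2+5a-14) + (-40a+80)
  a^2+5a-14 = (-(1/40)a-7/40)(-40a+80) + (0)
Last nonzero remainder: -40a+80. Dividing through by -40 gives the monic gcd a-2.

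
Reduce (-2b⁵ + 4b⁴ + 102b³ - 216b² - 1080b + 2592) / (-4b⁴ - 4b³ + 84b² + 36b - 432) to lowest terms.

Apply the Euclidean algorithm:
  -2b⁵ + 4b⁴ + 102b³ - 216b² - 1080b + 2592 = ((1/2)b - 3/2)(-4b⁴ - 4b³ + 84b² + 36b - 432) + (54b³ - 108b² - 810b + 1944)
  -4b⁴ - 4b³ + 84b² + 36b - 432 = (-(2/27)b - 2/9)(54b³ - 108b² - 810b + 1944) + (0)
Last nonzero remainder: 54b³ - 108b² - 810b + 1944. Dividing through by 54 gives the monic gcd b³ - 2b² - 15b + 36.
Cancel b³ - 2b² - 15b + 36 from numerator and denominator to get the reduced form.

(b² - 36)/(2b + 6)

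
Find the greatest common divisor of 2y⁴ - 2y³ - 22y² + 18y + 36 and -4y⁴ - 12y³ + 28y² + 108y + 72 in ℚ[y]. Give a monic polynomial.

y³ + y² - 9y - 9

Euclidean algorithm in ℚ[y]:
  2y⁴ - 2y³ - 22y² + 18y + 36 = (-1/2)(-4y⁴ - 12y³ + 28y² + 108y + 72) + (-8y³ - 8y² + 72y + 72)
  -4y⁴ - 12y³ + 28y² + 108y + 72 = ((1/2)y + 1)(-8y³ - 8y² + 72y + 72) + (0)
Last nonzero remainder: -8y³ - 8y² + 72y + 72. Dividing through by -8 gives the monic gcd y³ + y² - 9y - 9.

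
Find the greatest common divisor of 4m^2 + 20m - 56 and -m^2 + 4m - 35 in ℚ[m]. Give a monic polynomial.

Repeated division with remainder:
  4m^2 + 20m - 56 = (-4)(-m^2 + 4m - 35) + (36m - 196)
  -m^2 + 4m - 35 = (-(1/36)m - 13/324)(36m - 196) + (-3472/81)
  36m - 196 = (-(729/868)m + 567/124)(-3472/81) + (0)
The last nonzero remainder is the constant -3472/81, so the polynomials are coprime and gcd = 1.

1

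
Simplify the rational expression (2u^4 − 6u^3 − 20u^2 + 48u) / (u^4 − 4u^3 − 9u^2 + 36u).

Euclidean algorithm in ℚ[u]:
  2u^4 − 6u^3 − 20u^2 + 48u = (2)(u^4 − 4u^3 − 9u^2 + 36u) + (2u^3 − 2u^2 − 24u)
  u^4 − 4u^3 − 9u^2 + 36u = ((1/2)u − 3/2)(2u^3 − 2u^2 − 24u) + (0)
Last nonzero remainder: 2u^3 − 2u^2 − 24u. Dividing through by 2 gives the monic gcd u^3 − u^2 − 12u.
Cancel u^3 − u^2 − 12u from numerator and denominator to get the reduced form.

(2u − 4)/(u − 3)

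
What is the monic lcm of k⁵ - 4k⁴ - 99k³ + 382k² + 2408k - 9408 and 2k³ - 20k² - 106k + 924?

Apply the Euclidean algorithm:
  k⁵ - 4k⁴ - 99k³ + 382k² + 2408k - 9408 = ((1/2)k² + 3k + 7)(2k³ - 20k² - 106k + 924) + (378k² + 378k - 15876)
  2k³ - 20k² - 106k + 924 = ((1/189)k - 11/189)(378k² + 378k - 15876) + (0)
Last nonzero remainder: 378k² + 378k - 15876. Dividing through by 378 gives the monic gcd k² + k - 42.
Then lcm(f, g) = f·g / gcd(f, g); expanding and making the result monic gives the answer.

k⁶ - 15k⁵ - 55k⁴ + 1471k³ - 1794k² - 35896k + 103488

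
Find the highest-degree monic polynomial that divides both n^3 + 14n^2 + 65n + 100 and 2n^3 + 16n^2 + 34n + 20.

n + 5

Apply the Euclidean algorithm:
  n^3 + 14n^2 + 65n + 100 = (1/2)(2n^3 + 16n^2 + 34n + 20) + (6n^2 + 48n + 90)
  2n^3 + 16n^2 + 34n + 20 = ((1/3)n)(6n^2 + 48n + 90) + (4n + 20)
  6n^2 + 48n + 90 = ((3/2)n + 9/2)(4n + 20) + (0)
Last nonzero remainder: 4n + 20. Dividing through by 4 gives the monic gcd n + 5.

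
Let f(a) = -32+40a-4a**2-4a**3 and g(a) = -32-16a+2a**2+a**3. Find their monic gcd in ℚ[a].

4+a

Repeated division with remainder:
  -4a**3-4a**2+40a-32 = (-4)(a**3+2a**2-16a-32) + (4a**2-24a-160)
  a**3+2a**2-16a-32 = ((1/4)a+2)(4a**2-24a-160) + (72a+288)
  4a**2-24a-160 = ((1/18)a-5/9)(72a+288) + (0)
Last nonzero remainder: 72a+288. Dividing through by 72 gives the monic gcd a+4.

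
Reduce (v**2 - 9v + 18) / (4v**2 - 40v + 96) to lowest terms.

Euclidean algorithm in ℚ[v]:
  v**2 - 9v + 18 = (1/4)(4v**2 - 40v + 96) + (v - 6)
  4v**2 - 40v + 96 = (4v - 16)(v - 6) + (0)
The last nonzero remainder v - 6 is already monic.
Cancel v - 6 from numerator and denominator to get the reduced form.

(v - 3)/(4v - 16)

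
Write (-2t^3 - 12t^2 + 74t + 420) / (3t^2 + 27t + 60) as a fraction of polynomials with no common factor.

(-2t^2 - 2t + 84)/(3t + 12)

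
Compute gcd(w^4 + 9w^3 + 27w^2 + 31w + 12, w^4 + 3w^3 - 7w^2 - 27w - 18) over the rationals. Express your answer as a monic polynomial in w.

w^2 + 4w + 3

Repeated division with remainder:
  w^4 + 9w^3 + 27w^2 + 31w + 12 = (w^4 + 3w^3 - 7w^2 - 27w - 18) + (6w^3 + 34w^2 + 58w + 30)
  w^4 + 3w^3 - 7w^2 - 27w - 18 = ((1/6)w - 4/9)(6w^3 + 34w^2 + 58w + 30) + (-(14/9)w^2 - (56/9)w - 14/3)
  6w^3 + 34w^2 + 58w + 30 = (-(27/7)w - 45/7)(-(14/9)w^2 - (56/9)w - 14/3) + (0)
Last nonzero remainder: -(14/9)w^2 - (56/9)w - 14/3. Dividing through by -14/9 gives the monic gcd w^2 + 4w + 3.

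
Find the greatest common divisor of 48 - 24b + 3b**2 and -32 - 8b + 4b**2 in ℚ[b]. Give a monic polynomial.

Repeated division with remainder:
  3b**2 - 24b + 48 = (3/4)(4b**2 - 8b - 32) + (-18b + 72)
  4b**2 - 8b - 32 = (-(2/9)b - 4/9)(-18b + 72) + (0)
Last nonzero remainder: -18b + 72. Dividing through by -18 gives the monic gcd b - 4.

-4 + b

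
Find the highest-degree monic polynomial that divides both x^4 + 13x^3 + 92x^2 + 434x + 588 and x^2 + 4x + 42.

x^2 + 4x + 42

Apply the Euclidean algorithm:
  x^4 + 13x^3 + 92x^2 + 434x + 588 = (x^2 + 9x + 14)(x^2 + 4x + 42) + (0)
The last nonzero remainder x^2 + 4x + 42 is already monic.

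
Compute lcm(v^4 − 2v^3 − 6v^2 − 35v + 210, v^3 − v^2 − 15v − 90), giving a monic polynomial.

Repeated division with remainder:
  v^4 − 2v^3 − 6v^2 − 35v + 210 = (v − 1)(v^3 − v^2 − 15v − 90) + (8v^2 + 40v + 120)
  v^3 − v^2 − 15v − 90 = ((1/8)v − 3/4)(8v^2 + 40v + 120) + (0)
Last nonzero remainder: 8v^2 + 40v + 120. Dividing through by 8 gives the monic gcd v^2 + 5v + 15.
Then lcm(f, g) = f·g / gcd(f, g); expanding and making the result monic gives the answer.

v^5 − 8v^4 + 6v^3 + v^2 + 420v − 1260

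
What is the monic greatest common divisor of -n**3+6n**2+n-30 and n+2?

n+2

Repeated division with remainder:
  -n**3+6n**2+n-30 = (-n**2+8n-15)(n+2) + (0)
The last nonzero remainder n+2 is already monic.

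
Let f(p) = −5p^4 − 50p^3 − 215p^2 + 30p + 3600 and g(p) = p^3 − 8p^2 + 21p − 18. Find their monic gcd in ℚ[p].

p − 3

By polynomial division,
  −5p^4 − 50p^3 − 215p^2 + 30p + 3600 = (−5p − 90)(p^3 − 8p^2 + 21p − 18) + (−830p^2 + 1830p + 1980)
  p^3 − 8p^2 + 21p − 18 = (−(1/830)p + 481/68890)(−830p^2 + 1830p + 1980) + ((73080/6889)p − 219240/6889)
  −830p^2 + 1830p + 1980 = (−(571787/7308)p − 75779/1218)((73080/6889)p − 219240/6889) + (0)
Last nonzero remainder: (73080/6889)p − 219240/6889. Dividing through by 73080/6889 gives the monic gcd p − 3.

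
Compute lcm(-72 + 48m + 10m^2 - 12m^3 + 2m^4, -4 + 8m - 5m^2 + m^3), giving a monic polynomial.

-72 + 156m - 98m^2 - 3m^3 + 25m^4 - 9m^5 + m^6

By polynomial division,
  2m^4 - 12m^3 + 10m^2 + 48m - 72 = (2m - 2)(m^3 - 5m^2 + 8m - 4) + (-16m^2 + 72m - 80)
  m^3 - 5m^2 + 8m - 4 = (-(1/16)m + 1/32)(-16m^2 + 72m - 80) + ((3/4)m - 3/2)
  -16m^2 + 72m - 80 = (-(64/3)m + 160/3)((3/4)m - 3/2) + (0)
Last nonzero remainder: (3/4)m - 3/2. Dividing through by 3/4 gives the monic gcd m - 2.
Then lcm(f, g) = f·g / gcd(f, g); expanding and making the result monic gives the answer.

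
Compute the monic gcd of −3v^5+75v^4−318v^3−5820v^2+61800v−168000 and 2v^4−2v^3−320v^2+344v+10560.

v^2−18v+80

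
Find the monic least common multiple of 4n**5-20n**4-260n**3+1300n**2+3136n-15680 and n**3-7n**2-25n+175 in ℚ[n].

Repeated division with remainder:
  4n**5-20n**4-260n**3+1300n**2+3136n-15680 = (4n**2+8n-104)(n**3-7n**2-25n+175) + (72n**2-864n+2520)
  n**3-7n**2-25n+175 = ((1/72)n+5/72)(72n**2-864n+2520) + (0)
Last nonzero remainder: 72n**2-864n+2520. Dividing through by 72 gives the monic gcd n**2-12n+35.
Then lcm(f, g) = f·g / gcd(f, g); expanding and making the result monic gives the answer.

n**6-90n**4+2409n**2-19600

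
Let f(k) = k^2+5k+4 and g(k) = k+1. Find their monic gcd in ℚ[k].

k+1

Apply the Euclidean algorithm:
  k^2+5k+4 = (k+4)(k+1) + (0)
The last nonzero remainder k+1 is already monic.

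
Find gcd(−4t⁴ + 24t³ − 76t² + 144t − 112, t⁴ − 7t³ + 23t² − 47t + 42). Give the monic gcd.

t³ − 4t² + 11t − 14

By polynomial division,
  −4t⁴ + 24t³ − 76t² + 144t − 112 = (−4)(t⁴ − 7t³ + 23t² − 47t + 42) + (−4t³ + 16t² − 44t + 56)
  t⁴ − 7t³ + 23t² − 47t + 42 = (−(1/4)t + 3/4)(−4t³ + 16t² − 44t + 56) + (0)
Last nonzero remainder: −4t³ + 16t² − 44t + 56. Dividing through by −4 gives the monic gcd t³ − 4t² + 11t − 14.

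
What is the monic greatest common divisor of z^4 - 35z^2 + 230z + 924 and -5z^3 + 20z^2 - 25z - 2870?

Euclidean algorithm in ℚ[z]:
  z^4 - 35z^2 + 230z + 924 = (-(1/5)z - 4/5)(-5z^3 + 20z^2 - 25z - 2870) + (-24z^2 - 364z - 1372)
  -5z^3 + 20z^2 - 25z - 2870 = ((5/24)z - 575/144)(-24z^2 - 364z - 1372) + (-(42935/36)z - 300545/36)
  -24z^2 - 364z - 1372 = ((864/42935)z + 7056/42935)(-(42935/36)z - 300545/36) + (0)
Last nonzero remainder: -(42935/36)z - 300545/36. Dividing through by -42935/36 gives the monic gcd z + 7.

z + 7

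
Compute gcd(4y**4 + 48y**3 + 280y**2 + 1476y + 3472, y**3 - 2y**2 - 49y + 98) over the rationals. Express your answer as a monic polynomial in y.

By polynomial division,
  4y**4 + 48y**3 + 280y**2 + 1476y + 3472 = (4y + 56)(y**3 - 2y**2 - 49y + 98) + (588y**2 + 3828y - 2016)
  y**3 - 2y**2 - 49y + 98 = ((1/588)y - 139/9604)(588y**2 + 3828y - 2016) + ((23606/2401)y + 23606/343)
  588y**2 + 3828y - 2016 = ((705894/11803)y - 345744/11803)((23606/2401)y + 23606/343) + (0)
Last nonzero remainder: (23606/2401)y + 23606/343. Dividing through by 23606/2401 gives the monic gcd y + 7.

y + 7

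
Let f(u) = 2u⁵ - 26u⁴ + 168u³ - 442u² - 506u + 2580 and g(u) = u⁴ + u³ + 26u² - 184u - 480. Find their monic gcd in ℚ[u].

Repeated division with remainder:
  2u⁵ - 26u⁴ + 168u³ - 442u² - 506u + 2580 = (2u - 28)(u⁴ + u³ + 26u² - 184u - 480) + (144u³ + 654u² - 4698u - 10860)
  u⁴ + u³ + 26u² - 184u - 480 = ((1/144)u - 85/3456)(144u³ + 654u² - 4698u - 10860) + ((43033/576)u² - (43033/192)u - 215165/288)
  144u³ + 654u² - 4698u - 10860 = ((82944/43033)u + 625536/43033)((43033/576)u² - (43033/192)u - 215165/288) + (0)
Last nonzero remainder: (43033/576)u² - (43033/192)u - 215165/288. Dividing through by 43033/576 gives the monic gcd u² - 3u - 10.

u² - 3u - 10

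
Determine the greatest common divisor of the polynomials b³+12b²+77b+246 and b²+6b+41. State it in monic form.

Repeated division with remainder:
  b³+12b²+77b+246 = (b+6)(b²+6b+41) + (0)
The last nonzero remainder b²+6b+41 is already monic.

b²+6b+41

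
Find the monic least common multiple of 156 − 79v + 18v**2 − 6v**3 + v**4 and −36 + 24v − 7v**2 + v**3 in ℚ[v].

1872 − 1572v + 688v**2 − 223v**3 + 54v**4 − 10v**5 + v**6

By polynomial division,
  v**4 − 6v**3 + 18v**2 − 79v + 156 = (v + 1)(v**3 − 7v**2 + 24v − 36) + (v**2 − 67v + 192)
  v**3 − 7v**2 + 24v − 36 = (v + 60)(v**2 − 67v + 192) + (3852v − 11556)
  v**2 − 67v + 192 = ((1/3852)v − 16/963)(3852v − 11556) + (0)
Last nonzero remainder: 3852v − 11556. Dividing through by 3852 gives the monic gcd v − 3.
Then lcm(f, g) = f·g / gcd(f, g); expanding and making the result monic gives the answer.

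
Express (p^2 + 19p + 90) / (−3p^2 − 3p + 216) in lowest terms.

Apply the Euclidean algorithm:
  p^2 + 19p + 90 = (−1/3)(−3p^2 − 3p + 216) + (18p + 162)
  −3p^2 − 3p + 216 = (−(1/6)p + 4/3)(18p + 162) + (0)
Last nonzero remainder: 18p + 162. Dividing through by 18 gives the monic gcd p + 9.
Cancel p + 9 from numerator and denominator to get the reduced form.

(−p − 10)/(3p − 24)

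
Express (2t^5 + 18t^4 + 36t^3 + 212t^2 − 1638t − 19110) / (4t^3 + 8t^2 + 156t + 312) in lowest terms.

(t^3 + 9t^2 − 21t − 245)/(2t + 4)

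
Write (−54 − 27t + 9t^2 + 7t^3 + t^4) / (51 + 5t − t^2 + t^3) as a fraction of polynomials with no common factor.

(−18 − 3t + 4t^2 + t^3)/(17 − 4t + t^2)

Repeated division with remainder:
  t^4 + 7t^3 + 9t^2 − 27t − 54 = (t + 8)(t^3 − t^2 + 5t + 51) + (12t^2 − 118t − 462)
  t^3 − t^2 + 5t + 51 = ((1/12)t + 53/72)(12t^2 − 118t − 462) + ((4693/36)t + 4693/12)
  12t^2 − 118t − 462 = ((432/4693)t − 5544/4693)((4693/36)t + 4693/12) + (0)
Last nonzero remainder: (4693/36)t + 4693/12. Dividing through by 4693/36 gives the monic gcd t + 3.
Cancel t + 3 from numerator and denominator to get the reduced form.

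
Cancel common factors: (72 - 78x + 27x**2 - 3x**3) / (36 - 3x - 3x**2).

Euclidean algorithm in ℚ[x]:
  -3x**3 + 27x**2 - 78x + 72 = (x - 10)(-3x**2 - 3x + 36) + (-144x + 432)
  -3x**2 - 3x + 36 = ((1/48)x + 1/12)(-144x + 432) + (0)
Last nonzero remainder: -144x + 432. Dividing through by -144 gives the monic gcd x - 3.
Cancel x - 3 from numerator and denominator to get the reduced form.

(8 - 6x + x**2)/(4 + x)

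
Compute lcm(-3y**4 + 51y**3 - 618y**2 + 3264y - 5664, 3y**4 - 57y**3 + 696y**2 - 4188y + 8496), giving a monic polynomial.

By polynomial division,
  -3y**4 + 51y**3 - 618y**2 + 3264y - 5664 = (-1)(3y**4 - 57y**3 + 696y**2 - 4188y + 8496) + (-6y**3 + 78y**2 - 924y + 2832)
  3y**4 - 57y**3 + 696y**2 - 4188y + 8496 = (-(1/2)y + 3)(-6y**3 + 78y**2 - 924y + 2832) + (0)
Last nonzero remainder: -6y**3 + 78y**2 - 924y + 2832. Dividing through by -6 gives the monic gcd y**3 - 13y**2 + 154y - 472.
Then lcm(f, g) = f·g / gcd(f, g); expanding and making the result monic gives the answer.

y**5 - 23y**4 + 308y**3 - 2324y**2 + 8416y - 11328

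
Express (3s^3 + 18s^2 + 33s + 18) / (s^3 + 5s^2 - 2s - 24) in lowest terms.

(3s^2 + 9s + 6)/(s^2 + 2s - 8)

Euclidean algorithm in ℚ[s]:
  3s^3 + 18s^2 + 33s + 18 = (3)(s^3 + 5s^2 - 2s - 24) + (3s^2 + 39s + 90)
  s^3 + 5s^2 - 2s - 24 = ((1/3)s - 8/3)(3s^2 + 39s + 90) + (72s + 216)
  3s^2 + 39s + 90 = ((1/24)s + 5/12)(72s + 216) + (0)
Last nonzero remainder: 72s + 216. Dividing through by 72 gives the monic gcd s + 3.
Cancel s + 3 from numerator and denominator to get the reduced form.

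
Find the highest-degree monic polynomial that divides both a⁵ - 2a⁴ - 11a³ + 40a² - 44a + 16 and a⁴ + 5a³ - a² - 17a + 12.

Apply the Euclidean algorithm:
  a⁵ - 2a⁴ - 11a³ + 40a² - 44a + 16 = (a - 7)(a⁴ + 5a³ - a² - 17a + 12) + (25a³ + 50a² - 175a + 100)
  a⁴ + 5a³ - a² - 17a + 12 = ((1/25)a + 3/25)(25a³ + 50a² - 175a + 100) + (0)
Last nonzero remainder: 25a³ + 50a² - 175a + 100. Dividing through by 25 gives the monic gcd a³ + 2a² - 7a + 4.

a³ + 2a² - 7a + 4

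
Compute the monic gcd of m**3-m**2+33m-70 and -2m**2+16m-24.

m-2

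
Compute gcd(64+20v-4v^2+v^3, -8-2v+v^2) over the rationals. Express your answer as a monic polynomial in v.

Euclidean algorithm in ℚ[v]:
  v^3-4v^2+20v+64 = (v-2)(v^2-2v-8) + (24v+48)
  v^2-2v-8 = ((1/24)v-1/6)(24v+48) + (0)
Last nonzero remainder: 24v+48. Dividing through by 24 gives the monic gcd v+2.

2+v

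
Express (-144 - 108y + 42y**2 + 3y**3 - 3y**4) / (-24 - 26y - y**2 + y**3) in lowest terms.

(-36 + 18y - 3y**2)/(-6 + y)

By polynomial division,
  -3y**4 + 3y**3 + 42y**2 - 108y - 144 = (-3y)(y**3 - y**2 - 26y - 24) + (-36y**2 - 180y - 144)
  y**3 - y**2 - 26y - 24 = (-(1/36)y + 1/6)(-36y**2 - 180y - 144) + (0)
Last nonzero remainder: -36y**2 - 180y - 144. Dividing through by -36 gives the monic gcd y**2 + 5y + 4.
Cancel y**2 + 5y + 4 from numerator and denominator to get the reduced form.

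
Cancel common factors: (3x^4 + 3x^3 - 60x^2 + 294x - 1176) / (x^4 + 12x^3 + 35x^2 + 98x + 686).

(3x - 12)/(x + 7)

Repeated division with remainder:
  3x^4 + 3x^3 - 60x^2 + 294x - 1176 = (3)(x^4 + 12x^3 + 35x^2 + 98x + 686) + (-33x^3 - 165x^2 - 3234)
  x^4 + 12x^3 + 35x^2 + 98x + 686 = (-(1/33)x - 7/33)(-33x^3 - 165x^2 - 3234) + (0)
Last nonzero remainder: -33x^3 - 165x^2 - 3234. Dividing through by -33 gives the monic gcd x^3 + 5x^2 + 98.
Cancel x^3 + 5x^2 + 98 from numerator and denominator to get the reduced form.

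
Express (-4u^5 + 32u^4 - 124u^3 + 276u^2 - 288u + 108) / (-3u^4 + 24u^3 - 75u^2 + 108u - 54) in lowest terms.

Apply the Euclidean algorithm:
  -4u^5 + 32u^4 - 124u^3 + 276u^2 - 288u + 108 = ((4/3)u)(-3u^4 + 24u^3 - 75u^2 + 108u - 54) + (-24u^3 + 132u^2 - 216u + 108)
  -3u^4 + 24u^3 - 75u^2 + 108u - 54 = ((1/8)u - 5/16)(-24u^3 + 132u^2 - 216u + 108) + (-(27/4)u^2 + 27u - 81/4)
  -24u^3 + 132u^2 - 216u + 108 = ((32/9)u - 16/3)(-(27/4)u^2 + 27u - 81/4) + (0)
Last nonzero remainder: -(27/4)u^2 + 27u - 81/4. Dividing through by -27/4 gives the monic gcd u^2 - 4u + 3.
Cancel u^2 - 4u + 3 from numerator and denominator to get the reduced form.

(4u^3 - 16u^2 + 48u - 36)/(3u^2 - 12u + 18)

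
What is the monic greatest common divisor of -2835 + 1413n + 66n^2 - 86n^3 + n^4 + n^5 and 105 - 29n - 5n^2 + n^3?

Apply the Euclidean algorithm:
  n^5 + n^4 - 86n^3 + 66n^2 + 1413n - 2835 = (n^2 + 6n - 27)(n^3 - 5n^2 - 29n + 105) + (0)
The last nonzero remainder n^3 - 5n^2 - 29n + 105 is already monic.

105 - 29n - 5n^2 + n^3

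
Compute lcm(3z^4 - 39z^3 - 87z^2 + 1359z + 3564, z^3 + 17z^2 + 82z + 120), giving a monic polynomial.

Euclidean algorithm in ℚ[z]:
  3z^4 - 39z^3 - 87z^2 + 1359z + 3564 = (3z - 90)(z^3 + 17z^2 + 82z + 120) + (1197z^2 + 8379z + 14364)
  z^3 + 17z^2 + 82z + 120 = ((1/1197)z + 10/1197)(1197z^2 + 8379z + 14364) + (0)
Last nonzero remainder: 1197z^2 + 8379z + 14364. Dividing through by 1197 gives the monic gcd z^2 + 7z + 12.
Then lcm(f, g) = f·g / gcd(f, g); expanding and making the result monic gives the answer.

z^5 - 3z^4 - 159z^3 + 163z^2 + 5718z + 11880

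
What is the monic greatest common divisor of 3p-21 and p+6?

1

Euclidean algorithm in ℚ[p]:
  3p-21 = (3)(p+6) + (-39)
  p+6 = (-(1/39)p-2/13)(-39) + (0)
The last nonzero remainder is the constant -39, so the polynomials are coprime and gcd = 1.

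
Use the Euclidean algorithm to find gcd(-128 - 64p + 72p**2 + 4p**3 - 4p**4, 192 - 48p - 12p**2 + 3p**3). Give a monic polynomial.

-16 + p**2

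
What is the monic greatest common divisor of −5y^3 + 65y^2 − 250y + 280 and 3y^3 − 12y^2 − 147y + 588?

y^2 − 11y + 28

Apply the Euclidean algorithm:
  −5y^3 + 65y^2 − 250y + 280 = (−5/3)(3y^3 − 12y^2 − 147y + 588) + (45y^2 − 495y + 1260)
  3y^3 − 12y^2 − 147y + 588 = ((1/15)y + 7/15)(45y^2 − 495y + 1260) + (0)
Last nonzero remainder: 45y^2 − 495y + 1260. Dividing through by 45 gives the monic gcd y^2 − 11y + 28.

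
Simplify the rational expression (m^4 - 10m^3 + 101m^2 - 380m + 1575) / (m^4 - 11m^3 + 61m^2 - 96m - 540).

(m^2 - 3m + 35)/(m^2 - 4m - 12)

Repeated division with remainder:
  m^4 - 10m^3 + 101m^2 - 380m + 1575 = (m^4 - 11m^3 + 61m^2 - 96m - 540) + (m^3 + 40m^2 - 284m + 2115)
  m^4 - 11m^3 + 61m^2 - 96m - 540 = (m - 51)(m^3 + 40m^2 - 284m + 2115) + (2385m^2 - 16695m + 107325)
  m^3 + 40m^2 - 284m + 2115 = ((1/2385)m + 47/2385)(2385m^2 - 16695m + 107325) + (0)
Last nonzero remainder: 2385m^2 - 16695m + 107325. Dividing through by 2385 gives the monic gcd m^2 - 7m + 45.
Cancel m^2 - 7m + 45 from numerator and denominator to get the reduced form.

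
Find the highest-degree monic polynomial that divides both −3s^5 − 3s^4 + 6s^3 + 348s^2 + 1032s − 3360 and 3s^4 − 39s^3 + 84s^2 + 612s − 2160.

Repeated division with remainder:
  −3s^5 − 3s^4 + 6s^3 + 348s^2 + 1032s − 3360 = (−s − 14)(3s^4 − 39s^3 + 84s^2 + 612s − 2160) + (−456s^3 + 2136s^2 + 7440s − 33600)
  3s^4 − 39s^3 + 84s^2 + 612s − 2160 = (−(1/152)s + 79/1444)(−456s^3 + 2136s^2 + 7440s − 33600) + ((5808/361)s^2 − (5808/361)s − 116160/361)
  −456s^3 + 2136s^2 + 7440s − 33600 = (−(6859/242)s + 12635/121)((5808/361)s^2 − (5808/361)s − 116160/361) + (0)
Last nonzero remainder: (5808/361)s^2 − (5808/361)s − 116160/361. Dividing through by 5808/361 gives the monic gcd s^2 − s − 20.

s^2 − s − 20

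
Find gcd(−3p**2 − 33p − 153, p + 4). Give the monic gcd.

Apply the Euclidean algorithm:
  −3p**2 − 33p − 153 = (−3p − 21)(p + 4) + (−69)
  p + 4 = (−(1/69)p − 4/69)(−69) + (0)
The last nonzero remainder is the constant −69, so the polynomials are coprime and gcd = 1.

1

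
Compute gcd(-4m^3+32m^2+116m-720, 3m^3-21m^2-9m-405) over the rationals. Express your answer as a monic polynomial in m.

m-9

By polynomial division,
  -4m^3+32m^2+116m-720 = (-4/3)(3m^3-21m^2-9m-405) + (4m^2+104m-1260)
  3m^3-21m^2-9m-405 = ((3/4)m-99/4)(4m^2+104m-1260) + (3510m-31590)
  4m^2+104m-1260 = ((2/1755)m+14/351)(3510m-31590) + (0)
Last nonzero remainder: 3510m-31590. Dividing through by 3510 gives the monic gcd m-9.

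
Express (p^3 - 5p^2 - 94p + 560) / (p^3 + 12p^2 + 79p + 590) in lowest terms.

Euclidean algorithm in ℚ[p]:
  p^3 - 5p^2 - 94p + 560 = (p^3 + 12p^2 + 79p + 590) + (-17p^2 - 173p - 30)
  p^3 + 12p^2 + 79p + 590 = (-(1/17)p - 31/289)(-17p^2 - 173p - 30) + ((16958/289)p + 169580/289)
  -17p^2 - 173p - 30 = (-(4913/16958)p - 867/16958)((16958/289)p + 169580/289) + (0)
Last nonzero remainder: (16958/289)p + 169580/289. Dividing through by 16958/289 gives the monic gcd p + 10.
Cancel p + 10 from numerator and denominator to get the reduced form.

(p^2 - 15p + 56)/(p^2 + 2p + 59)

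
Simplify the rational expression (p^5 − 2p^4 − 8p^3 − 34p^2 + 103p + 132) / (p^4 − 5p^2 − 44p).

(p^2 − 2p − 3)/(p)

By polynomial division,
  p^5 − 2p^4 − 8p^3 − 34p^2 + 103p + 132 = (p − 2)(p^4 − 5p^2 − 44p) + (−3p^3 + 15p + 132)
  p^4 − 5p^2 − 44p = (−(1/3)p)(−3p^3 + 15p + 132) + (0)
Last nonzero remainder: −3p^3 + 15p + 132. Dividing through by −3 gives the monic gcd p^3 − 5p − 44.
Cancel p^3 − 5p − 44 from numerator and denominator to get the reduced form.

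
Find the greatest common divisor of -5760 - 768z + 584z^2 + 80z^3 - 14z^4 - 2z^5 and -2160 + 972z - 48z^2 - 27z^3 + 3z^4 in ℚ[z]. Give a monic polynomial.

Repeated division with remainder:
  -2z^5 - 14z^4 + 80z^3 + 584z^2 - 768z - 5760 = (-(2/3)z - 32/3)(3z^4 - 27z^3 - 48z^2 + 972z - 2160) + (-240z^3 + 720z^2 + 8160z - 28800)
  3z^4 - 27z^3 - 48z^2 + 972z - 2160 = (-(1/80)z + 3/40)(-240z^3 + 720z^2 + 8160z - 28800) + (0)
Last nonzero remainder: -240z^3 + 720z^2 + 8160z - 28800. Dividing through by -240 gives the monic gcd z^3 - 3z^2 - 34z + 120.

120 - 34z - 3z^2 + z^3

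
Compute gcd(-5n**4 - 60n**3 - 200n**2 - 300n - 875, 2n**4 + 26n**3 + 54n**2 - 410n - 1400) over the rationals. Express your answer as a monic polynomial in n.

n**2 + 12n + 35

By polynomial division,
  -5n**4 - 60n**3 - 200n**2 - 300n - 875 = (-5/2)(2n**4 + 26n**3 + 54n**2 - 410n - 1400) + (5n**3 - 65n**2 - 1325n - 4375)
  2n**4 + 26n**3 + 54n**2 - 410n - 1400 = ((2/5)n + 52/5)(5n**3 - 65n**2 - 1325n - 4375) + (1260n**2 + 15120n + 44100)
  5n**3 - 65n**2 - 1325n - 4375 = ((1/252)n - 25/252)(1260n**2 + 15120n + 44100) + (0)
Last nonzero remainder: 1260n**2 + 15120n + 44100. Dividing through by 1260 gives the monic gcd n**2 + 12n + 35.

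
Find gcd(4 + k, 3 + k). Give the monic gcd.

Apply the Euclidean algorithm:
  k + 4 = (k + 3) + (1)
  k + 3 = (k + 3)(1) + (0)
The last nonzero remainder is the constant 1, so the polynomials are coprime and gcd = 1.

1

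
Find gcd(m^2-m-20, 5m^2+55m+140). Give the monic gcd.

m+4

By polynomial division,
  m^2-m-20 = (1/5)(5m^2+55m+140) + (-12m-48)
  5m^2+55m+140 = (-(5/12)m-35/12)(-12m-48) + (0)
Last nonzero remainder: -12m-48. Dividing through by -12 gives the monic gcd m+4.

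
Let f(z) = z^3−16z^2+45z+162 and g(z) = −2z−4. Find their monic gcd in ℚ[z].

z+2

Apply the Euclidean algorithm:
  z^3−16z^2+45z+162 = (−(1/2)z^2+9z−81/2)(−2z−4) + (0)
Last nonzero remainder: −2z−4. Dividing through by −2 gives the monic gcd z+2.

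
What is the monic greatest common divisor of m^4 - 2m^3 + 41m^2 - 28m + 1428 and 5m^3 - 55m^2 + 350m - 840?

m^2 - 7m + 42

Repeated division with remainder:
  m^4 - 2m^3 + 41m^2 - 28m + 1428 = ((1/5)m + 9/5)(5m^3 - 55m^2 + 350m - 840) + (70m^2 - 490m + 2940)
  5m^3 - 55m^2 + 350m - 840 = ((1/14)m - 2/7)(70m^2 - 490m + 2940) + (0)
Last nonzero remainder: 70m^2 - 490m + 2940. Dividing through by 70 gives the monic gcd m^2 - 7m + 42.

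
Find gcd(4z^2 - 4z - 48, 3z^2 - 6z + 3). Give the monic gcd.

1

By polynomial division,
  4z^2 - 4z - 48 = (4/3)(3z^2 - 6z + 3) + (4z - 52)
  3z^2 - 6z + 3 = ((3/4)z + 33/4)(4z - 52) + (432)
  4z - 52 = ((1/108)z - 13/108)(432) + (0)
The last nonzero remainder is the constant 432, so the polynomials are coprime and gcd = 1.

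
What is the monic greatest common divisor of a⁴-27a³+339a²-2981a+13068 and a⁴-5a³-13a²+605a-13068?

a³-16a²+163a-1188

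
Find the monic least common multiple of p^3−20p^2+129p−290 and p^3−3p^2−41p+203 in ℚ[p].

p^4−13p^3−11p^2+613p−2030

Apply the Euclidean algorithm:
  p^3−20p^2+129p−290 = (p^3−3p^2−41p+203) + (−17p^2+170p−493)
  p^3−3p^2−41p+203 = (−(1/17)p−7/17)(−17p^2+170p−493) + (0)
Last nonzero remainder: −17p^2+170p−493. Dividing through by −17 gives the monic gcd p^2−10p+29.
Then lcm(f, g) = f·g / gcd(f, g); expanding and making the result monic gives the answer.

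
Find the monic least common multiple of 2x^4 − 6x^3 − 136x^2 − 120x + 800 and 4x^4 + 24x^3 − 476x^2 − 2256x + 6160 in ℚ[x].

x^6 + 15x^5 − 45x^4 − 1515x^3 − 5916x^2 + 2580x + 30800

By polynomial division,
  2x^4 − 6x^3 − 136x^2 − 120x + 800 = (1/2)(4x^4 + 24x^3 − 476x^2 − 2256x + 6160) + (−18x^3 + 102x^2 + 1008x − 2280)
  4x^4 + 24x^3 − 476x^2 − 2256x + 6160 = (−(2/9)x − 70/27)(−18x^3 + 102x^2 + 1008x − 2280) + ((112/9)x^2 − (448/3)x + 2240/9)
  −18x^3 + 102x^2 + 1008x − 2280 = (−(81/56)x − 513/56)((112/9)x^2 − (448/3)x + 2240/9) + (0)
Last nonzero remainder: (112/9)x^2 − (448/3)x + 2240/9. Dividing through by 112/9 gives the monic gcd x^2 − 12x + 20.
Then lcm(f, g) = f·g / gcd(f, g); expanding and making the result monic gives the answer.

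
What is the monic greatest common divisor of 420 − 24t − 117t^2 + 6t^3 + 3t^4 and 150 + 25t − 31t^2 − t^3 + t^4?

−10 − 3t + t^2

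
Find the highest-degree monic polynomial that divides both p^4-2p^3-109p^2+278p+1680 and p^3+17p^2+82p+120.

Euclidean algorithm in ℚ[p]:
  p^4-2p^3-109p^2+278p+1680 = (p-19)(p^3+17p^2+82p+120) + (132p^2+1716p+3960)
  p^3+17p^2+82p+120 = ((1/132)p+1/33)(132p^2+1716p+3960) + (0)
Last nonzero remainder: 132p^2+1716p+3960. Dividing through by 132 gives the monic gcd p^2+13p+30.

p^2+13p+30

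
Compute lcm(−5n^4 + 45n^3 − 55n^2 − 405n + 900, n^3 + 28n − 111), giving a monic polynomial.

n^6 − 6n^5 + 21n^4 − 219n^3 + 470n^2 + 2457n − 6660

By polynomial division,
  −5n^4 + 45n^3 − 55n^2 − 405n + 900 = (−5n + 45)(n^3 + 28n − 111) + (85n^2 − 2220n + 5895)
  n^3 + 28n − 111 = ((1/85)n + 444/1445)(85n^2 − 2220n + 5895) + ((185185/289)n − 555555/289)
  85n^2 − 2220n + 5895 = ((4913/37037)n − 113577/37037)((185185/289)n − 555555/289) + (0)
Last nonzero remainder: (185185/289)n − 555555/289. Dividing through by 185185/289 gives the monic gcd n − 3.
Then lcm(f, g) = f·g / gcd(f, g); expanding and making the result monic gives the answer.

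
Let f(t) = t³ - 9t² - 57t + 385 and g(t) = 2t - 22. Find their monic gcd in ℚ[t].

t - 11

By polynomial division,
  t³ - 9t² - 57t + 385 = ((1/2)t² + t - 35/2)(2t - 22) + (0)
Last nonzero remainder: 2t - 22. Dividing through by 2 gives the monic gcd t - 11.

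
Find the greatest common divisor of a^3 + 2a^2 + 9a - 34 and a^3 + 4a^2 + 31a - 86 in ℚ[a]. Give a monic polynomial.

a - 2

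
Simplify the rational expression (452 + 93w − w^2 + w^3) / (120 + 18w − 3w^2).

(−113 + 5w − w^2)/(−30 + 3w)

By polynomial division,
  w^3 − w^2 + 93w + 452 = (−(1/3)w − 5/3)(−3w^2 + 18w + 120) + (163w + 652)
  −3w^2 + 18w + 120 = (−(3/163)w + 30/163)(163w + 652) + (0)
Last nonzero remainder: 163w + 652. Dividing through by 163 gives the monic gcd w + 4.
Cancel w + 4 from numerator and denominator to get the reduced form.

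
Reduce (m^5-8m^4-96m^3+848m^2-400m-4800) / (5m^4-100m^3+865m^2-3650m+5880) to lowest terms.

Euclidean algorithm in ℚ[m]:
  m^5-8m^4-96m^3+848m^2-400m-4800 = ((1/5)m+12/5)(5m^4-100m^3+865m^2-3650m+5880) + (-29m^3-498m^2+7184m-18912)
  5m^4-100m^3+865m^2-3650m+5880 = (-(5/29)m+5390/841)(-29m^3-498m^2+7184m-18912) + ((4453365/841)m^2-(44533650/841)m+106880760/841)
  -29m^3-498m^2+7184m-18912 = (-(24389/4453365)m-662708/4453365)((4453365/841)m^2-(44533650/841)m+106880760/841) + (0)
Last nonzero remainder: (4453365/841)m^2-(44533650/841)m+106880760/841. Dividing through by 4453365/841 gives the monic gcd m^2-10m+24.
Cancel m^2-10m+24 from numerator and denominator to get the reduced form.

(m^3+2m^2-100m-200)/(5m^2-50m+245)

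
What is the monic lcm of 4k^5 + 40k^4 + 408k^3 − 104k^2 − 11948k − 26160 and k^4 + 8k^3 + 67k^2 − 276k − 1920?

k^7 + 19k^6 + 288k^5 + 1852k^4 + 6571k^3 − 35919k^2 − 345612k − 627840

By polynomial division,
  4k^5 + 40k^4 + 408k^3 − 104k^2 − 11948k − 26160 = (4k + 8)(k^4 + 8k^3 + 67k^2 − 276k − 1920) + (76k^3 + 464k^2 − 2060k − 10800)
  k^4 + 8k^3 + 67k^2 − 276k − 1920 = ((1/76)k + 9/361)(76k^3 + 464k^2 − 2060k − 10800) + ((29796/361)k^2 − (29796/361)k − 595920/361)
  76k^3 + 464k^2 − 2060k − 10800 = ((6859/7449)k + 16245/2483)((29796/361)k^2 − (29796/361)k − 595920/361) + (0)
Last nonzero remainder: (29796/361)k^2 − (29796/361)k − 595920/361. Dividing through by 29796/361 gives the monic gcd k^2 − k − 20.
Then lcm(f, g) = f·g / gcd(f, g); expanding and making the result monic gives the answer.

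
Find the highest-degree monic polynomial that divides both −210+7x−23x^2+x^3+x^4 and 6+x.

Euclidean algorithm in ℚ[x]:
  x^4+x^3−23x^2+7x−210 = (x^3−5x^2+7x−35)(x+6) + (0)
The last nonzero remainder x+6 is already monic.

6+x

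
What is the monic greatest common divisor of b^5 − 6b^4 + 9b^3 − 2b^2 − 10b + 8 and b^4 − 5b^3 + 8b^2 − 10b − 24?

Euclidean algorithm in ℚ[b]:
  b^5 − 6b^4 + 9b^3 − 2b^2 − 10b + 8 = (b − 1)(b^4 − 5b^3 + 8b^2 − 10b − 24) + (−4b^3 + 16b^2 + 4b − 16)
  b^4 − 5b^3 + 8b^2 − 10b − 24 = (−(1/4)b + 1/4)(−4b^3 + 16b^2 + 4b − 16) + (5b^2 − 15b − 20)
  −4b^3 + 16b^2 + 4b − 16 = (−(4/5)b + 4/5)(5b^2 − 15b − 20) + (0)
Last nonzero remainder: 5b^2 − 15b − 20. Dividing through by 5 gives the monic gcd b^2 − 3b − 4.

b^2 − 3b − 4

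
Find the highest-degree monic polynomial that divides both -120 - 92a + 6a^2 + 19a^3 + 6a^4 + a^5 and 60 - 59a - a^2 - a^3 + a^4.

Apply the Euclidean algorithm:
  a^5 + 6a^4 + 19a^3 + 6a^2 - 92a - 120 = (a + 7)(a^4 - a^3 - a^2 - 59a + 60) + (27a^3 + 72a^2 + 261a - 540)
  a^4 - a^3 - a^2 - 59a + 60 = ((1/27)a - 11/81)(27a^3 + 72a^2 + 261a - 540) + (-(8/9)a^2 - (32/9)a - 40/3)
  27a^3 + 72a^2 + 261a - 540 = (-(243/8)a + 81/2)(-(8/9)a^2 - (32/9)a - 40/3) + (0)
Last nonzero remainder: -(8/9)a^2 - (32/9)a - 40/3. Dividing through by -8/9 gives the monic gcd a^2 + 4a + 15.

15 + 4a + a^2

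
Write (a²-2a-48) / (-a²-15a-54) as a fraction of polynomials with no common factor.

(-a+8)/(a+9)

By polynomial division,
  a²-2a-48 = (-1)(-a²-15a-54) + (-17a-102)
  -a²-15a-54 = ((1/17)a+9/17)(-17a-102) + (0)
Last nonzero remainder: -17a-102. Dividing through by -17 gives the monic gcd a+6.
Cancel a+6 from numerator and denominator to get the reduced form.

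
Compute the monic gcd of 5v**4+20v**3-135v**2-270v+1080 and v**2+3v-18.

Apply the Euclidean algorithm:
  5v**4+20v**3-135v**2-270v+1080 = (5v**2+5v-60)(v**2+3v-18) + (0)
The last nonzero remainder v**2+3v-18 is already monic.

v**2+3v-18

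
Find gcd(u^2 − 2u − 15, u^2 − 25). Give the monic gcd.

Euclidean algorithm in ℚ[u]:
  u^2 − 2u − 15 = (u^2 − 25) + (−2u + 10)
  u^2 − 25 = (−(1/2)u − 5/2)(−2u + 10) + (0)
Last nonzero remainder: −2u + 10. Dividing through by −2 gives the monic gcd u − 5.

u − 5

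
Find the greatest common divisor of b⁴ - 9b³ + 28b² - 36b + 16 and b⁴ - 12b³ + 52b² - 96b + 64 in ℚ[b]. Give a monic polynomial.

Repeated division with remainder:
  b⁴ - 9b³ + 28b² - 36b + 16 = (b⁴ - 12b³ + 52b² - 96b + 64) + (3b³ - 24b² + 60b - 48)
  b⁴ - 12b³ + 52b² - 96b + 64 = ((1/3)b - 4/3)(3b³ - 24b² + 60b - 48) + (0)
Last nonzero remainder: 3b³ - 24b² + 60b - 48. Dividing through by 3 gives the monic gcd b³ - 8b² + 20b - 16.

b³ - 8b² + 20b - 16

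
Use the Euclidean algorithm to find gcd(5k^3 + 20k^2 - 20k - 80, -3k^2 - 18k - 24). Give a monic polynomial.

k^2 + 6k + 8

Euclidean algorithm in ℚ[k]:
  5k^3 + 20k^2 - 20k - 80 = (-(5/3)k + 10/3)(-3k^2 - 18k - 24) + (0)
Last nonzero remainder: -3k^2 - 18k - 24. Dividing through by -3 gives the monic gcd k^2 + 6k + 8.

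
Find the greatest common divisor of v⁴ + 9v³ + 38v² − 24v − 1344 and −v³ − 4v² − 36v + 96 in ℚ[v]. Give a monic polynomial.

By polynomial division,
  v⁴ + 9v³ + 38v² − 24v − 1344 = (−v − 5)(−v³ − 4v² − 36v + 96) + (−18v² − 108v − 864)
  −v³ − 4v² − 36v + 96 = ((1/18)v − 1/9)(−18v² − 108v − 864) + (0)
Last nonzero remainder: −18v² − 108v − 864. Dividing through by −18 gives the monic gcd v² + 6v + 48.

v² + 6v + 48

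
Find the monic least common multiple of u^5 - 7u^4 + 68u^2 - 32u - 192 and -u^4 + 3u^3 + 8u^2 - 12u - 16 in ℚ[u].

Euclidean algorithm in ℚ[u]:
  u^5 - 7u^4 + 68u^2 - 32u - 192 = (-u + 4)(-u^4 + 3u^3 + 8u^2 - 12u - 16) + (-4u^3 + 24u^2 - 128)
  -u^4 + 3u^3 + 8u^2 - 12u - 16 = ((1/4)u + 3/4)(-4u^3 + 24u^2 - 128) + (-10u^2 + 20u + 80)
  -4u^3 + 24u^2 - 128 = ((2/5)u - 8/5)(-10u^2 + 20u + 80) + (0)
Last nonzero remainder: -10u^2 + 20u + 80. Dividing through by -10 gives the monic gcd u^2 - 2u - 8.
Then lcm(f, g) = f·g / gcd(f, g); expanding and making the result monic gives the answer.

u^7 - 8u^6 + 5u^5 + 82u^4 - 100u^3 - 296u^2 + 256u + 384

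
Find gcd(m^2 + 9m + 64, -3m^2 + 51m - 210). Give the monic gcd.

1

Euclidean algorithm in ℚ[m]:
  m^2 + 9m + 64 = (-1/3)(-3m^2 + 51m - 210) + (26m - 6)
  -3m^2 + 51m - 210 = (-(3/26)m + 327/169)(26m - 6) + (-33528/169)
  26m - 6 = (-(2197/16764)m + 169/5588)(-33528/169) + (0)
The last nonzero remainder is the constant -33528/169, so the polynomials are coprime and gcd = 1.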